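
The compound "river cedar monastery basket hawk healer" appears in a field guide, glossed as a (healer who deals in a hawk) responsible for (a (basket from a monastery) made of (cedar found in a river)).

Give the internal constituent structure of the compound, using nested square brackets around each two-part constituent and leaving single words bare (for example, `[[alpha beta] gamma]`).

[[[river cedar] [monastery basket]] [hawk healer]]

At the top level: head "healer" (specifically "hawk healer"); modifier "river cedar monastery basket".
Within "river cedar monastery basket", the head is "basket" (specifically "monastery basket") and the modifier is "river cedar".
Within "river cedar", the head is "cedar" and the modifier is "river".
Within "monastery basket", the head is "basket" and the modifier is "monastery".
Within "hawk healer", the head is "healer" and the modifier is "hawk".
So the structure is [[[river cedar] [monastery basket]] [hawk healer]].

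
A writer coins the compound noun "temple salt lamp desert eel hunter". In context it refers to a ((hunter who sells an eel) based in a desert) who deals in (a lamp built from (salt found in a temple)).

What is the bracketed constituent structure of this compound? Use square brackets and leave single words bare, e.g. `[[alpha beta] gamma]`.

[[[temple salt] lamp] [desert [eel hunter]]]

Overall it is a kind of hunter (specifically "desert eel hunter"); the modifier is "temple salt lamp".
Within "temple salt lamp", the head is "lamp" and the modifier is "temple salt".
Within "temple salt", the head is "salt" and the modifier is "temple".
Within "desert eel hunter", the head is "hunter" (specifically "eel hunter") and the modifier is "desert".
Within "eel hunter", the head is "hunter" and the modifier is "eel".
Assembled: [[[temple salt] lamp] [desert [eel hunter]]].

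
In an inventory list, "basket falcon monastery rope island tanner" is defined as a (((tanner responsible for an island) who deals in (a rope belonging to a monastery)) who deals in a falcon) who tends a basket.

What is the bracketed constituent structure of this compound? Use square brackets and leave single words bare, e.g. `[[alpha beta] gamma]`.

Overall it is a kind of tanner (specifically "falcon monastery rope island tanner"); the modifier is "basket".
Within "falcon monastery rope island tanner", the head is "tanner" (specifically "monastery rope island tanner") and the modifier is "falcon".
Within "monastery rope island tanner", the head is "tanner" (specifically "island tanner") and the modifier is "monastery rope".
Within "monastery rope", the head is "rope" and the modifier is "monastery".
Within "island tanner", the head is "tanner" and the modifier is "island".
Putting it together: [basket [falcon [[monastery rope] [island tanner]]]].

[basket [falcon [[monastery rope] [island tanner]]]]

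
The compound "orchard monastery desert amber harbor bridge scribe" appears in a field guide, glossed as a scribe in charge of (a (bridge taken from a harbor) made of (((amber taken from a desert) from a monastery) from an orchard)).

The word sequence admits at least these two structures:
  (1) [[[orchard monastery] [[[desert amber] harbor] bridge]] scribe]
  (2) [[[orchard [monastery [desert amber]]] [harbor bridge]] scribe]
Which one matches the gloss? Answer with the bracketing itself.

[[[orchard [monastery [desert amber]]] [harbor bridge]] scribe]

The paraphrase's head is the "scribe" part ("scribe"); its modifier is "orchard monastery desert amber harbor bridge".
That top-level split, carried through the inner groups, gives [[[orchard [monastery [desert amber]]] [harbor bridge]] scribe].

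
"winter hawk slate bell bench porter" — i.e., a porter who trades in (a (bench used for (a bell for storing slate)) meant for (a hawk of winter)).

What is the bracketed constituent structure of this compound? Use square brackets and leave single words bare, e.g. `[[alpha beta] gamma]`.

[[[winter hawk] [[slate bell] bench]] porter]

At the top level: head "porter"; modifier "winter hawk slate bell bench".
"winter hawk slate bell bench" → head "bench" (specifically "slate bell bench"), modifier "winter hawk".
"winter hawk" → head "hawk", modifier "winter".
"slate bell bench" → head "bench", modifier "slate bell".
"slate bell" → head "bell", modifier "slate".
So the structure is [[[winter hawk] [[slate bell] bench]] porter].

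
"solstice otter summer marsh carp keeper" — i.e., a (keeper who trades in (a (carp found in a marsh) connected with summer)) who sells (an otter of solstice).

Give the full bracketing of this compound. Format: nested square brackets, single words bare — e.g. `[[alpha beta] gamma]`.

The outermost head in the paraphrase is "keeper" (specifically "summer marsh carp keeper"), modified by "solstice otter".
Within "solstice otter", the head is "otter" and the modifier is "solstice".
Within "summer marsh carp keeper", the head is "keeper" and the modifier is "summer marsh carp".
Within "summer marsh carp", the head is "carp" (specifically "marsh carp") and the modifier is "summer".
Within "marsh carp", the head is "carp" and the modifier is "marsh".
Assembled: [[solstice otter] [[summer [marsh carp]] keeper]].

[[solstice otter] [[summer [marsh carp]] keeper]]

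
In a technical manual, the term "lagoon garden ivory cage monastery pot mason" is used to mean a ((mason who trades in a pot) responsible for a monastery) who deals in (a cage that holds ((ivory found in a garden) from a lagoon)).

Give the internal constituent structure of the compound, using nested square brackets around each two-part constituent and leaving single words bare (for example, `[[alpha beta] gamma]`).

[[[lagoon [garden ivory]] cage] [monastery [pot mason]]]

Overall it is a kind of mason (specifically "monastery pot mason"); the modifier is "lagoon garden ivory cage".
"lagoon garden ivory cage" → head "cage", modifier "lagoon garden ivory".
"lagoon garden ivory" → head "ivory" (specifically "garden ivory"), modifier "lagoon".
"garden ivory" → head "ivory", modifier "garden".
"monastery pot mason" → head "mason" (specifically "pot mason"), modifier "monastery".
"pot mason" → head "mason", modifier "pot".
Putting it together: [[[lagoon [garden ivory]] cage] [monastery [pot mason]]].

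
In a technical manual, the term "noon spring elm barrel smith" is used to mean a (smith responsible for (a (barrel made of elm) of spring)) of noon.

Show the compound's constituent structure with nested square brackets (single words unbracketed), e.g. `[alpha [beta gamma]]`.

At the top level: head "smith" (specifically "spring elm barrel smith"); modifier "noon".
"spring elm barrel smith" → head "smith", modifier "spring elm barrel".
"spring elm barrel" → head "barrel" (specifically "elm barrel"), modifier "spring".
"elm barrel" → head "barrel", modifier "elm".
Assembled: [noon [[spring [elm barrel]] smith]].

[noon [[spring [elm barrel]] smith]]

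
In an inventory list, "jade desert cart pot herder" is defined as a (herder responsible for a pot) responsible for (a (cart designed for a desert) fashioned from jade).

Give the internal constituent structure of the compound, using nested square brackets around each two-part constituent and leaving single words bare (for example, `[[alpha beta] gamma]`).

[[jade [desert cart]] [pot herder]]

The outermost head in the paraphrase is "herder" (specifically "pot herder"), modified by "jade desert cart".
Inside "jade desert cart": head "cart" (specifically "desert cart"), modifier "jade".
Inside "desert cart": head "cart", modifier "desert".
Inside "pot herder": head "herder", modifier "pot".
Putting it together: [[jade [desert cart]] [pot herder]].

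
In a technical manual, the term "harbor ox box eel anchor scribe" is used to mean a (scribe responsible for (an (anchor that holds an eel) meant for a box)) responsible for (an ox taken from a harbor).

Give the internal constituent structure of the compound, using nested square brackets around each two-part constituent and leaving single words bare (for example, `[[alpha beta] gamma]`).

The outermost head in the paraphrase is "scribe" (specifically "box eel anchor scribe"), modified by "harbor ox".
Within "harbor ox", the head is "ox" and the modifier is "harbor".
Within "box eel anchor scribe", the head is "scribe" and the modifier is "box eel anchor".
Within "box eel anchor", the head is "anchor" (specifically "eel anchor") and the modifier is "box".
Within "eel anchor", the head is "anchor" and the modifier is "eel".
So the structure is [[harbor ox] [[box [eel anchor]] scribe]].

[[harbor ox] [[box [eel anchor]] scribe]]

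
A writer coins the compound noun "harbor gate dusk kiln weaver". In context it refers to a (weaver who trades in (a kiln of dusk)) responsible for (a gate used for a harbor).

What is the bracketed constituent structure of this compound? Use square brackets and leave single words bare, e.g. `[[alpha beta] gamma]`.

[[harbor gate] [[dusk kiln] weaver]]

At the top level: head "weaver" (specifically "dusk kiln weaver"); modifier "harbor gate".
"harbor gate" → head "gate", modifier "harbor".
"dusk kiln weaver" → head "weaver", modifier "dusk kiln".
"dusk kiln" → head "kiln", modifier "dusk".
Putting it together: [[harbor gate] [[dusk kiln] weaver]].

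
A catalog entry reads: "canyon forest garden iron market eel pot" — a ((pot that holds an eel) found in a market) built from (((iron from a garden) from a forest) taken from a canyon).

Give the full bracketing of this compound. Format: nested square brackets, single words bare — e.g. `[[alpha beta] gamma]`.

Whole compound: head "pot" (specifically "market eel pot"), modifier "canyon forest garden iron".
Within "canyon forest garden iron", the head is "iron" (specifically "forest garden iron") and the modifier is "canyon".
Within "forest garden iron", the head is "iron" (specifically "garden iron") and the modifier is "forest".
Within "garden iron", the head is "iron" and the modifier is "garden".
Within "market eel pot", the head is "pot" (specifically "eel pot") and the modifier is "market".
Within "eel pot", the head is "pot" and the modifier is "eel".
Putting it together: [[canyon [forest [garden iron]]] [market [eel pot]]].

[[canyon [forest [garden iron]]] [market [eel pot]]]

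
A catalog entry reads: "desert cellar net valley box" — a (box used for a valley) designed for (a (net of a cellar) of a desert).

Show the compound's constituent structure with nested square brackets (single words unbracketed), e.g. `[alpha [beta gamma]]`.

Whole compound: head "box" (specifically "valley box"), modifier "desert cellar net".
"desert cellar net" → head "net" (specifically "cellar net"), modifier "desert".
"cellar net" → head "net", modifier "cellar".
"valley box" → head "box", modifier "valley".
Putting it together: [[desert [cellar net]] [valley box]].

[[desert [cellar net]] [valley box]]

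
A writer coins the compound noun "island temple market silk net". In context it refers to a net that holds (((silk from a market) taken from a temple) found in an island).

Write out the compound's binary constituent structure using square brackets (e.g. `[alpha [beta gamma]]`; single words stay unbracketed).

The outermost head in the paraphrase is "net", modified by "island temple market silk".
Within "island temple market silk", the head is "silk" (specifically "temple market silk") and the modifier is "island".
Within "temple market silk", the head is "silk" (specifically "market silk") and the modifier is "temple".
Within "market silk", the head is "silk" and the modifier is "market".
Assembled: [[island [temple [market silk]]] net].

[[island [temple [market silk]]] net]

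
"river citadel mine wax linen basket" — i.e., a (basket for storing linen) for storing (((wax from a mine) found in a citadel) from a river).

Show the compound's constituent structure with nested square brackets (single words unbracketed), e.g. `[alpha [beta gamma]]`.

The outermost head in the paraphrase is "basket" (specifically "linen basket"), modified by "river citadel mine wax".
Inside "river citadel mine wax": head "wax" (specifically "citadel mine wax"), modifier "river".
Inside "citadel mine wax": head "wax" (specifically "mine wax"), modifier "citadel".
Inside "mine wax": head "wax", modifier "mine".
Inside "linen basket": head "basket", modifier "linen".
Assembled: [[river [citadel [mine wax]]] [linen basket]].

[[river [citadel [mine wax]]] [linen basket]]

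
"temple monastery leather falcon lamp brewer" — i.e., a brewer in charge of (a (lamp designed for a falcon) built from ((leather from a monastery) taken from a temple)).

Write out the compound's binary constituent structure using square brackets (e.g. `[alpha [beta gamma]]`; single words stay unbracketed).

[[[temple [monastery leather]] [falcon lamp]] brewer]

At the top level: head "brewer"; modifier "temple monastery leather falcon lamp".
Within "temple monastery leather falcon lamp", the head is "lamp" (specifically "falcon lamp") and the modifier is "temple monastery leather".
Within "temple monastery leather", the head is "leather" (specifically "monastery leather") and the modifier is "temple".
Within "monastery leather", the head is "leather" and the modifier is "monastery".
Within "falcon lamp", the head is "lamp" and the modifier is "falcon".
So the structure is [[[temple [monastery leather]] [falcon lamp]] brewer].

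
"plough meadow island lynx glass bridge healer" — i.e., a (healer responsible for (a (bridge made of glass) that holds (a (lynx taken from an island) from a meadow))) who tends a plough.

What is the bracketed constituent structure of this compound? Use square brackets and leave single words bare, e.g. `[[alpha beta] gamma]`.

[plough [[[meadow [island lynx]] [glass bridge]] healer]]

At the top level: head "healer" (specifically "meadow island lynx glass bridge healer"); modifier "plough".
Inside "meadow island lynx glass bridge healer": head "healer", modifier "meadow island lynx glass bridge".
Inside "meadow island lynx glass bridge": head "bridge" (specifically "glass bridge"), modifier "meadow island lynx".
Inside "meadow island lynx": head "lynx" (specifically "island lynx"), modifier "meadow".
Inside "island lynx": head "lynx", modifier "island".
Inside "glass bridge": head "bridge", modifier "glass".
So the structure is [plough [[[meadow [island lynx]] [glass bridge]] healer]].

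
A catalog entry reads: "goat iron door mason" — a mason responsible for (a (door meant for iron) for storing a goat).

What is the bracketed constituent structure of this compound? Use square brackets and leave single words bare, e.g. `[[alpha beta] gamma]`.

At the top level: head "mason"; modifier "goat iron door".
Within "goat iron door", the head is "door" (specifically "iron door") and the modifier is "goat".
Within "iron door", the head is "door" and the modifier is "iron".
Assembled: [[goat [iron door]] mason].

[[goat [iron door]] mason]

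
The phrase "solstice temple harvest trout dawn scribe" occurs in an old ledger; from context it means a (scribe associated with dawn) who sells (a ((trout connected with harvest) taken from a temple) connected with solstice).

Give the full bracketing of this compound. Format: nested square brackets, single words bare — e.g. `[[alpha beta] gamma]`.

[[solstice [temple [harvest trout]]] [dawn scribe]]

Whole compound: head "scribe" (specifically "dawn scribe"), modifier "solstice temple harvest trout".
"solstice temple harvest trout" → head "trout" (specifically "temple harvest trout"), modifier "solstice".
"temple harvest trout" → head "trout" (specifically "harvest trout"), modifier "temple".
"harvest trout" → head "trout", modifier "harvest".
"dawn scribe" → head "scribe", modifier "dawn".
Putting it together: [[solstice [temple [harvest trout]]] [dawn scribe]].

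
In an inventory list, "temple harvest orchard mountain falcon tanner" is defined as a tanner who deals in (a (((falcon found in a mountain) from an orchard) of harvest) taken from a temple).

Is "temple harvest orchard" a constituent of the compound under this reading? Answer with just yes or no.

The top-level split is [temple harvest orchard mountain falcon] [tanner]; the full structure is [[temple [harvest [orchard [mountain falcon]]]] tanner].
"temple harvest orchard" straddles a constituent boundary, so it is not a single unit.

no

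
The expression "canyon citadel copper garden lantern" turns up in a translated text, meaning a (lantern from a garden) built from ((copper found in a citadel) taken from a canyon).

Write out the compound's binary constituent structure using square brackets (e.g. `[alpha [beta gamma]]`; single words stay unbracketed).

Overall it is a kind of lantern (specifically "garden lantern"); the modifier is "canyon citadel copper".
Inside "canyon citadel copper": head "copper" (specifically "citadel copper"), modifier "canyon".
Inside "citadel copper": head "copper", modifier "citadel".
Inside "garden lantern": head "lantern", modifier "garden".
So the structure is [[canyon [citadel copper]] [garden lantern]].

[[canyon [citadel copper]] [garden lantern]]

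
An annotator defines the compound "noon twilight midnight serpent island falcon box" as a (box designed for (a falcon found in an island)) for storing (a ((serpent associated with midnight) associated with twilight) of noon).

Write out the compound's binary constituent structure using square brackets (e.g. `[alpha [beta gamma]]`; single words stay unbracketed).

The outermost head in the paraphrase is "box" (specifically "island falcon box"), modified by "noon twilight midnight serpent".
Within "noon twilight midnight serpent", the head is "serpent" (specifically "twilight midnight serpent") and the modifier is "noon".
Within "twilight midnight serpent", the head is "serpent" (specifically "midnight serpent") and the modifier is "twilight".
Within "midnight serpent", the head is "serpent" and the modifier is "midnight".
Within "island falcon box", the head is "box" and the modifier is "island falcon".
Within "island falcon", the head is "falcon" and the modifier is "island".
Assembled: [[noon [twilight [midnight serpent]]] [[island falcon] box]].

[[noon [twilight [midnight serpent]]] [[island falcon] box]]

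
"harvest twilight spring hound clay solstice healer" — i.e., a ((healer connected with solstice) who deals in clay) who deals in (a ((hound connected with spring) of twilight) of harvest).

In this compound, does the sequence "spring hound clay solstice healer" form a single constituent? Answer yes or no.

no

The top-level split is [harvest twilight spring hound] [clay solstice healer]; the full structure is [[harvest [twilight [spring hound]]] [clay [solstice healer]]].
"spring hound clay solstice healer" straddles a constituent boundary, so it is not a single unit.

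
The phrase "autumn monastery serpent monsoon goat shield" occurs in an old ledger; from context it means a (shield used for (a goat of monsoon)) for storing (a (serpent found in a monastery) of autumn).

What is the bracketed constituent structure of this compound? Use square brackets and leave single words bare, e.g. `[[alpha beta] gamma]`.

[[autumn [monastery serpent]] [[monsoon goat] shield]]

At the top level: head "shield" (specifically "monsoon goat shield"); modifier "autumn monastery serpent".
Inside "autumn monastery serpent": head "serpent" (specifically "monastery serpent"), modifier "autumn".
Inside "monastery serpent": head "serpent", modifier "monastery".
Inside "monsoon goat shield": head "shield", modifier "monsoon goat".
Inside "monsoon goat": head "goat", modifier "monsoon".
Putting it together: [[autumn [monastery serpent]] [[monsoon goat] shield]].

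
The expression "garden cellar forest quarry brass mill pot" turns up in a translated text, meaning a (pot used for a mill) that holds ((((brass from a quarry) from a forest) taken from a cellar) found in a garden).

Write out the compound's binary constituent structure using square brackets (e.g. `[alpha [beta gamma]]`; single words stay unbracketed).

The outermost head in the paraphrase is "pot" (specifically "mill pot"), modified by "garden cellar forest quarry brass".
"garden cellar forest quarry brass" → head "brass" (specifically "cellar forest quarry brass"), modifier "garden".
"cellar forest quarry brass" → head "brass" (specifically "forest quarry brass"), modifier "cellar".
"forest quarry brass" → head "brass" (specifically "quarry brass"), modifier "forest".
"quarry brass" → head "brass", modifier "quarry".
"mill pot" → head "pot", modifier "mill".
Assembled: [[garden [cellar [forest [quarry brass]]]] [mill pot]].

[[garden [cellar [forest [quarry brass]]]] [mill pot]]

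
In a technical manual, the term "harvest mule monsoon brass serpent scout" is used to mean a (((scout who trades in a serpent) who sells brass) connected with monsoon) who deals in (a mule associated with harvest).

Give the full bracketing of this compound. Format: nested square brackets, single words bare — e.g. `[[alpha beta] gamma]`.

Overall it is a kind of scout (specifically "monsoon brass serpent scout"); the modifier is "harvest mule".
"harvest mule" → head "mule", modifier "harvest".
"monsoon brass serpent scout" → head "scout" (specifically "brass serpent scout"), modifier "monsoon".
"brass serpent scout" → head "scout" (specifically "serpent scout"), modifier "brass".
"serpent scout" → head "scout", modifier "serpent".
So the structure is [[harvest mule] [monsoon [brass [serpent scout]]]].

[[harvest mule] [monsoon [brass [serpent scout]]]]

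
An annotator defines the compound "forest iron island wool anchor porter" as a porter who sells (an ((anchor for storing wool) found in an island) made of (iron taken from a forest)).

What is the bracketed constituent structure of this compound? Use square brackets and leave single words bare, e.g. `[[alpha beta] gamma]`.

At the top level: head "porter"; modifier "forest iron island wool anchor".
Within "forest iron island wool anchor", the head is "anchor" (specifically "island wool anchor") and the modifier is "forest iron".
Within "forest iron", the head is "iron" and the modifier is "forest".
Within "island wool anchor", the head is "anchor" (specifically "wool anchor") and the modifier is "island".
Within "wool anchor", the head is "anchor" and the modifier is "wool".
Assembled: [[[forest iron] [island [wool anchor]]] porter].

[[[forest iron] [island [wool anchor]]] porter]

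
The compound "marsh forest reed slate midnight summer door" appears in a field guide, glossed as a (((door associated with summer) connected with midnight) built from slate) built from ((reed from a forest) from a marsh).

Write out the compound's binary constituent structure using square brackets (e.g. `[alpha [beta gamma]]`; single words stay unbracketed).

[[marsh [forest reed]] [slate [midnight [summer door]]]]

Whole compound: head "door" (specifically "slate midnight summer door"), modifier "marsh forest reed".
Within "marsh forest reed", the head is "reed" (specifically "forest reed") and the modifier is "marsh".
Within "forest reed", the head is "reed" and the modifier is "forest".
Within "slate midnight summer door", the head is "door" (specifically "midnight summer door") and the modifier is "slate".
Within "midnight summer door", the head is "door" (specifically "summer door") and the modifier is "midnight".
Within "summer door", the head is "door" and the modifier is "summer".
Putting it together: [[marsh [forest reed]] [slate [midnight [summer door]]]].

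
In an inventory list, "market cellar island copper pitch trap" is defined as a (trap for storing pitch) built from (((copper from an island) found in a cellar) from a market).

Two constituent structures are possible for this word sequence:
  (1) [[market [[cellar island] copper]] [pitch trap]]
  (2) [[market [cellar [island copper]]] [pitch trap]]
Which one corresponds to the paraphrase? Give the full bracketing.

The paraphrase's head is the "trap" part ("pitch trap"); its modifier is "market cellar island copper".
That top-level split, carried through the inner groups, gives [[market [cellar [island copper]]] [pitch trap]].

[[market [cellar [island copper]]] [pitch trap]]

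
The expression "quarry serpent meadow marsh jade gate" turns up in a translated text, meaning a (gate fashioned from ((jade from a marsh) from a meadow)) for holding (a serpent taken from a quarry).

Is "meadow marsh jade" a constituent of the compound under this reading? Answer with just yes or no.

yes

The paraphrase groups the words so that "meadow marsh jade" is one unit: it corresponds to a single parenthesized sub-phrase.
The full structure is [[quarry serpent] [[meadow [marsh jade]] gate]], in which [meadow marsh jade] is a constituent.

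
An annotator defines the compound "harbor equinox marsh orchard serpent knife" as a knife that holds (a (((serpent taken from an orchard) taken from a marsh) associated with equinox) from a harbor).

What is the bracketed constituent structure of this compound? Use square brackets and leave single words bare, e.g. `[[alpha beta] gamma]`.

[[harbor [equinox [marsh [orchard serpent]]]] knife]

At the top level: head "knife"; modifier "harbor equinox marsh orchard serpent".
Within "harbor equinox marsh orchard serpent", the head is "serpent" (specifically "equinox marsh orchard serpent") and the modifier is "harbor".
Within "equinox marsh orchard serpent", the head is "serpent" (specifically "marsh orchard serpent") and the modifier is "equinox".
Within "marsh orchard serpent", the head is "serpent" (specifically "orchard serpent") and the modifier is "marsh".
Within "orchard serpent", the head is "serpent" and the modifier is "orchard".
Assembled: [[harbor [equinox [marsh [orchard serpent]]]] knife].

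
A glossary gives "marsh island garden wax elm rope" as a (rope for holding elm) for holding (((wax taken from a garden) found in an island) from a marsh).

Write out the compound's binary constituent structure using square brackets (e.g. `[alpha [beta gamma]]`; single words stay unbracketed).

At the top level: head "rope" (specifically "elm rope"); modifier "marsh island garden wax".
Within "marsh island garden wax", the head is "wax" (specifically "island garden wax") and the modifier is "marsh".
Within "island garden wax", the head is "wax" (specifically "garden wax") and the modifier is "island".
Within "garden wax", the head is "wax" and the modifier is "garden".
Within "elm rope", the head is "rope" and the modifier is "elm".
So the structure is [[marsh [island [garden wax]]] [elm rope]].

[[marsh [island [garden wax]]] [elm rope]]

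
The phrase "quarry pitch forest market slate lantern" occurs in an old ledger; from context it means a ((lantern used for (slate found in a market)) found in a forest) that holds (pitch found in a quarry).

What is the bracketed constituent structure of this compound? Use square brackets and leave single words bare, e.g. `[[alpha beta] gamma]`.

The outermost head in the paraphrase is "lantern" (specifically "forest market slate lantern"), modified by "quarry pitch".
Inside "quarry pitch": head "pitch", modifier "quarry".
Inside "forest market slate lantern": head "lantern" (specifically "market slate lantern"), modifier "forest".
Inside "market slate lantern": head "lantern", modifier "market slate".
Inside "market slate": head "slate", modifier "market".
Assembled: [[quarry pitch] [forest [[market slate] lantern]]].

[[quarry pitch] [forest [[market slate] lantern]]]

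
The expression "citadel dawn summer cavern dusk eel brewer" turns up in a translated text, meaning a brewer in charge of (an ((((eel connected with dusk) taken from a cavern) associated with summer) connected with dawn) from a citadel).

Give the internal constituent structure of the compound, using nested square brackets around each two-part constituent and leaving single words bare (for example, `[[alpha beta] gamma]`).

At the top level: head "brewer"; modifier "citadel dawn summer cavern dusk eel".
Within "citadel dawn summer cavern dusk eel", the head is "eel" (specifically "dawn summer cavern dusk eel") and the modifier is "citadel".
Within "dawn summer cavern dusk eel", the head is "eel" (specifically "summer cavern dusk eel") and the modifier is "dawn".
Within "summer cavern dusk eel", the head is "eel" (specifically "cavern dusk eel") and the modifier is "summer".
Within "cavern dusk eel", the head is "eel" (specifically "dusk eel") and the modifier is "cavern".
Within "dusk eel", the head is "eel" and the modifier is "dusk".
Assembled: [[citadel [dawn [summer [cavern [dusk eel]]]]] brewer].

[[citadel [dawn [summer [cavern [dusk eel]]]]] brewer]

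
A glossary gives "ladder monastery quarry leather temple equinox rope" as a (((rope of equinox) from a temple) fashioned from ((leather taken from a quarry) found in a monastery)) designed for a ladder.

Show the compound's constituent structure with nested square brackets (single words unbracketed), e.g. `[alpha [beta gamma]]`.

[ladder [[monastery [quarry leather]] [temple [equinox rope]]]]

Whole compound: head "rope" (specifically "monastery quarry leather temple equinox rope"), modifier "ladder".
"monastery quarry leather temple equinox rope" → head "rope" (specifically "temple equinox rope"), modifier "monastery quarry leather".
"monastery quarry leather" → head "leather" (specifically "quarry leather"), modifier "monastery".
"quarry leather" → head "leather", modifier "quarry".
"temple equinox rope" → head "rope" (specifically "equinox rope"), modifier "temple".
"equinox rope" → head "rope", modifier "equinox".
So the structure is [ladder [[monastery [quarry leather]] [temple [equinox rope]]]].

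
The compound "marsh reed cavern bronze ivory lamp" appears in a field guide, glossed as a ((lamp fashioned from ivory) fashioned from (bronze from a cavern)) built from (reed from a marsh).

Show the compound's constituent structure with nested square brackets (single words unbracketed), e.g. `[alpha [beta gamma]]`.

Whole compound: head "lamp" (specifically "cavern bronze ivory lamp"), modifier "marsh reed".
Within "marsh reed", the head is "reed" and the modifier is "marsh".
Within "cavern bronze ivory lamp", the head is "lamp" (specifically "ivory lamp") and the modifier is "cavern bronze".
Within "cavern bronze", the head is "bronze" and the modifier is "cavern".
Within "ivory lamp", the head is "lamp" and the modifier is "ivory".
So the structure is [[marsh reed] [[cavern bronze] [ivory lamp]]].

[[marsh reed] [[cavern bronze] [ivory lamp]]]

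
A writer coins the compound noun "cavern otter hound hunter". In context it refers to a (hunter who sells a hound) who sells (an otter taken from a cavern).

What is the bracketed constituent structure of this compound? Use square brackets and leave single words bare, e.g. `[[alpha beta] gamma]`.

[[cavern otter] [hound hunter]]

Overall it is a kind of hunter (specifically "hound hunter"); the modifier is "cavern otter".
"cavern otter" → head "otter", modifier "cavern".
"hound hunter" → head "hunter", modifier "hound".
Putting it together: [[cavern otter] [hound hunter]].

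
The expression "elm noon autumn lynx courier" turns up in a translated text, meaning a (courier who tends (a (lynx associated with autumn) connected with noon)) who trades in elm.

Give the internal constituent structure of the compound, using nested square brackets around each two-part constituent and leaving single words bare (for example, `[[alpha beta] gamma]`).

[elm [[noon [autumn lynx]] courier]]

Overall it is a kind of courier (specifically "noon autumn lynx courier"); the modifier is "elm".
Within "noon autumn lynx courier", the head is "courier" and the modifier is "noon autumn lynx".
Within "noon autumn lynx", the head is "lynx" (specifically "autumn lynx") and the modifier is "noon".
Within "autumn lynx", the head is "lynx" and the modifier is "autumn".
So the structure is [elm [[noon [autumn lynx]] courier]].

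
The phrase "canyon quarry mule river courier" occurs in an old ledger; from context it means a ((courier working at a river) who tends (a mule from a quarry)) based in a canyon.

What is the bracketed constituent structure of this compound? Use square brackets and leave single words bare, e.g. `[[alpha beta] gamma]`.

[canyon [[quarry mule] [river courier]]]

Overall it is a kind of courier (specifically "quarry mule river courier"); the modifier is "canyon".
Inside "quarry mule river courier": head "courier" (specifically "river courier"), modifier "quarry mule".
Inside "quarry mule": head "mule", modifier "quarry".
Inside "river courier": head "courier", modifier "river".
So the structure is [canyon [[quarry mule] [river courier]]].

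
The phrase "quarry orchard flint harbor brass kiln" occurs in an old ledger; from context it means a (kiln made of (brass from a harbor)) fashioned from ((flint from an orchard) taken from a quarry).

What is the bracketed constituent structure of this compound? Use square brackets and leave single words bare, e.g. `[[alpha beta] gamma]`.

Overall it is a kind of kiln (specifically "harbor brass kiln"); the modifier is "quarry orchard flint".
Within "quarry orchard flint", the head is "flint" (specifically "orchard flint") and the modifier is "quarry".
Within "orchard flint", the head is "flint" and the modifier is "orchard".
Within "harbor brass kiln", the head is "kiln" and the modifier is "harbor brass".
Within "harbor brass", the head is "brass" and the modifier is "harbor".
Assembled: [[quarry [orchard flint]] [[harbor brass] kiln]].

[[quarry [orchard flint]] [[harbor brass] kiln]]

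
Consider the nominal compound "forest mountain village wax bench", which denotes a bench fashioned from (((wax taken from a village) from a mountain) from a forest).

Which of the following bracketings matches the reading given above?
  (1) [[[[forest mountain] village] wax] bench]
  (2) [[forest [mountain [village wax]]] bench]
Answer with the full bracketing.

The paraphrase's head is the "bench" part ("bench"); its modifier is "forest mountain village wax".
That top-level split, carried through the inner groups, gives [[forest [mountain [village wax]]] bench].

[[forest [mountain [village wax]]] bench]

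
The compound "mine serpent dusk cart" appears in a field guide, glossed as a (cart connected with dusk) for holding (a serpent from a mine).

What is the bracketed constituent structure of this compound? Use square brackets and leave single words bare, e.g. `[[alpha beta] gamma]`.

At the top level: head "cart" (specifically "dusk cart"); modifier "mine serpent".
Within "mine serpent", the head is "serpent" and the modifier is "mine".
Within "dusk cart", the head is "cart" and the modifier is "dusk".
So the structure is [[mine serpent] [dusk cart]].

[[mine serpent] [dusk cart]]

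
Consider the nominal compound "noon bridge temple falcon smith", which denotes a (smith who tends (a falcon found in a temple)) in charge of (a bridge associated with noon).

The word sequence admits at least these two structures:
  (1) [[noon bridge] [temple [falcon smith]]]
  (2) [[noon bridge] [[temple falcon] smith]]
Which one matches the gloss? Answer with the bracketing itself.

The paraphrase's head is the "smith" part ("temple falcon smith"); its modifier is "noon bridge".
That top-level split, carried through the inner groups, gives [[noon bridge] [[temple falcon] smith]].

[[noon bridge] [[temple falcon] smith]]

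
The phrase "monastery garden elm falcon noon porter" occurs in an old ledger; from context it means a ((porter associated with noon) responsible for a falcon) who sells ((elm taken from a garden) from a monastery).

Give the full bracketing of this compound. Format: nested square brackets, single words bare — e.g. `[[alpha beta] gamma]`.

[[monastery [garden elm]] [falcon [noon porter]]]

Overall it is a kind of porter (specifically "falcon noon porter"); the modifier is "monastery garden elm".
Within "monastery garden elm", the head is "elm" (specifically "garden elm") and the modifier is "monastery".
Within "garden elm", the head is "elm" and the modifier is "garden".
Within "falcon noon porter", the head is "porter" (specifically "noon porter") and the modifier is "falcon".
Within "noon porter", the head is "porter" and the modifier is "noon".
So the structure is [[monastery [garden elm]] [falcon [noon porter]]].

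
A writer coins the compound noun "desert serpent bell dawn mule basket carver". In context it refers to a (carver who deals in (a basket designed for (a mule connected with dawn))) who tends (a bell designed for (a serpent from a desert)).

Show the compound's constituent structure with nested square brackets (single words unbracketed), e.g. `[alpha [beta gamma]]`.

[[[desert serpent] bell] [[[dawn mule] basket] carver]]

At the top level: head "carver" (specifically "dawn mule basket carver"); modifier "desert serpent bell".
Within "desert serpent bell", the head is "bell" and the modifier is "desert serpent".
Within "desert serpent", the head is "serpent" and the modifier is "desert".
Within "dawn mule basket carver", the head is "carver" and the modifier is "dawn mule basket".
Within "dawn mule basket", the head is "basket" and the modifier is "dawn mule".
Within "dawn mule", the head is "mule" and the modifier is "dawn".
So the structure is [[[desert serpent] bell] [[[dawn mule] basket] carver]].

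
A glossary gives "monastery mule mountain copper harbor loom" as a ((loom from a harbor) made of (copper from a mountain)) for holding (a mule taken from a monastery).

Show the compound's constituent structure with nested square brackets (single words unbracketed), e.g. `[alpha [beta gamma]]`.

The outermost head in the paraphrase is "loom" (specifically "mountain copper harbor loom"), modified by "monastery mule".
Within "monastery mule", the head is "mule" and the modifier is "monastery".
Within "mountain copper harbor loom", the head is "loom" (specifically "harbor loom") and the modifier is "mountain copper".
Within "mountain copper", the head is "copper" and the modifier is "mountain".
Within "harbor loom", the head is "loom" and the modifier is "harbor".
Putting it together: [[monastery mule] [[mountain copper] [harbor loom]]].

[[monastery mule] [[mountain copper] [harbor loom]]]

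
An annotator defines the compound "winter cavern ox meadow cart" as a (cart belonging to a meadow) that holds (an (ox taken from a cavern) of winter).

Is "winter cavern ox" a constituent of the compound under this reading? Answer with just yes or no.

The paraphrase groups the words so that "winter cavern ox" is one unit: it corresponds to a single parenthesized sub-phrase.
The full structure is [[winter [cavern ox]] [meadow cart]], in which [winter cavern ox] is a constituent.

yes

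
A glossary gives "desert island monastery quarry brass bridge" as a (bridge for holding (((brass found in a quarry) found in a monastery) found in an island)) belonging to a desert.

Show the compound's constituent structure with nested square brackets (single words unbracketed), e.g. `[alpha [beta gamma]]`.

[desert [[island [monastery [quarry brass]]] bridge]]

At the top level: head "bridge" (specifically "island monastery quarry brass bridge"); modifier "desert".
Inside "island monastery quarry brass bridge": head "bridge", modifier "island monastery quarry brass".
Inside "island monastery quarry brass": head "brass" (specifically "monastery quarry brass"), modifier "island".
Inside "monastery quarry brass": head "brass" (specifically "quarry brass"), modifier "monastery".
Inside "quarry brass": head "brass", modifier "quarry".
Putting it together: [desert [[island [monastery [quarry brass]]] bridge]].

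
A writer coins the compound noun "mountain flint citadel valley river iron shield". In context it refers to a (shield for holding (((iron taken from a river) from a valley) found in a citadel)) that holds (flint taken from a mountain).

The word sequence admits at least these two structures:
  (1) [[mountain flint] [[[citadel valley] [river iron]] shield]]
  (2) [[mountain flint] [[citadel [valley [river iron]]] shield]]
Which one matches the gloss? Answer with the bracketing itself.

The paraphrase's head is the "shield" part ("citadel valley river iron shield"); its modifier is "mountain flint".
That top-level split, carried through the inner groups, gives [[mountain flint] [[citadel [valley [river iron]]] shield]].

[[mountain flint] [[citadel [valley [river iron]]] shield]]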